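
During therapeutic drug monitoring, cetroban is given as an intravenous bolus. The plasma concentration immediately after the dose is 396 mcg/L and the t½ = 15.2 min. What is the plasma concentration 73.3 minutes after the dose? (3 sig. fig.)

14.0 mcg/L

k = ln 2 / 15.2 = 0.04560 min⁻¹
73.3 min is 4.822 half-lives, so C = 396 × (1/2)^4.822 = 396 × 0.03534 ≈ 14.0 mcg/L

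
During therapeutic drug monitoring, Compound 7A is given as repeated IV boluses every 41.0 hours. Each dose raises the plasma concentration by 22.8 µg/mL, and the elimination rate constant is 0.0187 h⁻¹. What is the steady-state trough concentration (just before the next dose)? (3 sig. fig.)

19.8 µg/mL

Fraction remaining after one interval: e^(−kτ) = e^(−0.01870 × 41.0) = 0.4645
R = 1 / (1 − 0.4645) = 1.868
Css,max = 22.8 × 1.868 = 42.58 µg/mL
Css,min = Css,max × e^(−kτ) = 42.58 × 0.4645 ≈ 19.8 µg/mL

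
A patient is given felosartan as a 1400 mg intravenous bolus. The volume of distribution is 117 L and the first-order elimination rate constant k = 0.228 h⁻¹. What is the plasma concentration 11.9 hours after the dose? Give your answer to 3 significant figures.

0.794 mg/L

C₀ = dose / V = 1400 / 117 = 11.97 mg/L
C(t) = C₀ e^(−kt) = 11.97 × e^(−0.2280 × 11.9) = 11.97 × e^(−2.713) = 11.97 × 0.06632 ≈ 0.794 mg/L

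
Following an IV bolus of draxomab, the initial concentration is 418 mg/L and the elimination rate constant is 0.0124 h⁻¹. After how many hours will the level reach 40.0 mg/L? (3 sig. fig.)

C(t) = C₀ e^(−kt)  ⇒  t = ln(C₀/C) / k
t = ln(418/40.0) / 0.01240 = 2.347 / 0.01240 ≈ 189 hours

189 hours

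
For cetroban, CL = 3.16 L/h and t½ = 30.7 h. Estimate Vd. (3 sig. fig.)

140 L

k = ln 2 / t½ = ln 2 / 30.7 = 0.02258 h⁻¹
V = CL / k = 3.16 / 0.02258 ≈ 140 L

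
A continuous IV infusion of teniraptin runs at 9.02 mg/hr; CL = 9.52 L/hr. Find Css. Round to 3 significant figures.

0.947 µg/mL

Css = infusion rate / CL = 9.02 / 9.52 ≈ 0.947 µg/mL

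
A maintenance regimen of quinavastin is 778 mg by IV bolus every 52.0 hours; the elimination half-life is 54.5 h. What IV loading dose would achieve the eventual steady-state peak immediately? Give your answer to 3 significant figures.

1610 mg

k = ln 2 / 54.5 = 0.01272 h⁻¹
Accumulation ratio R = 1 / (1 − e^(−kτ)) = 1 / (1 − e^(−0.01272×52.0)) = 1 / (1 − 0.5162) = 2.067
Loading dose = maintenance dose × R = 778 × 2.067 ≈ 1610 mg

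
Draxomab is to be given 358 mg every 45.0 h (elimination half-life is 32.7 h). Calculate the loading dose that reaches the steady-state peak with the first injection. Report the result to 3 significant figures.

k = ln 2 / 32.7 = 0.02120 h⁻¹
Accumulation ratio R = 1 / (1 − e^(−kτ)) = 1 / (1 − e^(−0.02120×45.0)) = 1 / (1 − 0.3852) = 1.627
Loading dose = maintenance dose × R = 358 × 1.627 ≈ 582 mg

582 mg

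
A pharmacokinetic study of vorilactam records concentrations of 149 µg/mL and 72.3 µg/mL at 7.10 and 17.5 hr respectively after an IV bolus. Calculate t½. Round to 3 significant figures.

9.97 hours

k = ln(C₁/C₂) / (t₂ − t₁) = ln(149/72.3) / (17.5 − 7.10)
  = 0.7231 / 10.40 = 0.06953 hr⁻¹
t½ = ln 2 / k = ln 2 / 0.06953 ≈ 9.97 hours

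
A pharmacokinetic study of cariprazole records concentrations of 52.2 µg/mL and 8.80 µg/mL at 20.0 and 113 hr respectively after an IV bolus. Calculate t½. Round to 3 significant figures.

k = ln(C₁/C₂) / (t₂ − t₁) = ln(52.2/8.80) / (113 − 20.0)
  = 1.780 / 93.00 = 0.01914 hr⁻¹
t½ = ln 2 / k = ln 2 / 0.01914 ≈ 36.2 hours

36.2 hours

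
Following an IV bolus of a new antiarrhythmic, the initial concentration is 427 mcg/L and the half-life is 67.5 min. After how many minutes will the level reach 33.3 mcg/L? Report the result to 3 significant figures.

248 minutes

k = ln 2 / 67.5 = 0.01027 min⁻¹
C(t) = C₀ e^(−kt)  ⇒  t = ln(C₀/C) / k
t = ln(427/33.3) / 0.01027 = 2.551 / 0.01027 ≈ 248 minutes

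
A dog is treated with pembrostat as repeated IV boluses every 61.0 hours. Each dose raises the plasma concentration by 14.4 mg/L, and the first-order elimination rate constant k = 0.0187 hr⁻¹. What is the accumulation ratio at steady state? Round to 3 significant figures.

1.47

Fraction remaining after one interval: e^(−kτ) = e^(−0.01870 × 61.0) = 0.3196
R = 1 / (1 − 0.3196) = 1 / 0.6804 ≈ 1.47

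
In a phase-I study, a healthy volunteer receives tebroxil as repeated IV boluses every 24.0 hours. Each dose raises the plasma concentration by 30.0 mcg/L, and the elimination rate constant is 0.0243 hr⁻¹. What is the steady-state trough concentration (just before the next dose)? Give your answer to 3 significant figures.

Fraction remaining after one interval: e^(−kτ) = e^(−0.02430 × 24.0) = 0.5581
R = 1 / (1 − 0.5581) = 2.263
Css,max = 30.0 × 2.263 = 67.89 mcg/L
Css,min = Css,max × e^(−kτ) = 67.89 × 0.5581 ≈ 37.9 mcg/L

37.9 mcg/L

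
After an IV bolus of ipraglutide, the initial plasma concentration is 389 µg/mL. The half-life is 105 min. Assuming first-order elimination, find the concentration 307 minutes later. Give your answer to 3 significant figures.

51.3 µg/mL

k = ln 2 / 105 = 0.006601 min⁻¹
C(t) = C₀ e^(−kt) = 389 × e^(−0.006601 × 307) = 389 × e^(−2.027) = 389 × 0.1318 ≈ 51.3 µg/mL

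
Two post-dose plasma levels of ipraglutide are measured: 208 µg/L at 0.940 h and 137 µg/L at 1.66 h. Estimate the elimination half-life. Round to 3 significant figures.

1.20 hours

k = ln(C₁/C₂) / (t₂ − t₁) = ln(208/137) / (1.66 − 0.940)
  = 0.4176 / 0.7200 = 0.5799 h⁻¹
t½ = ln 2 / k = ln 2 / 0.5799 ≈ 1.20 hours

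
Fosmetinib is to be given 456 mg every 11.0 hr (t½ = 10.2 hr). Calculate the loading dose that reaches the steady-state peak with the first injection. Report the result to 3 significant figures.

866 mg

k = ln 2 / 10.2 = 0.06796 hr⁻¹
Accumulation ratio R = 1 / (1 − e^(−kτ)) = 1 / (1 − e^(−0.06796×11.0)) = 1 / (1 − 0.4735) = 1.899
Loading dose = maintenance dose × R = 456 × 1.899 ≈ 866 mg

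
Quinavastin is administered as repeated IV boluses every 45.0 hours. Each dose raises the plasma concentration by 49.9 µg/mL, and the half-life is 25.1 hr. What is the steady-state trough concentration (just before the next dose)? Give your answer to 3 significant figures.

20.2 µg/mL

k = ln 2 / 25.1 = 0.02762 hr⁻¹
Fraction remaining after one interval: e^(−kτ) = e^(−0.02762 × 45.0) = 0.2886
R = 1 / (1 − 0.2886) = 1.406
Css,max = 49.9 × 1.406 = 70.14 µg/mL
Css,min = Css,max × e^(−kτ) = 70.14 × 0.2886 ≈ 20.2 µg/mL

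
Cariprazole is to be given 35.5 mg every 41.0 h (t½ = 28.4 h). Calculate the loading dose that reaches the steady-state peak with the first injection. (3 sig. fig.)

56.1 mg

k = ln 2 / 28.4 = 0.02441 h⁻¹
Accumulation ratio R = 1 / (1 − e^(−kτ)) = 1 / (1 − e^(−0.02441×41.0)) = 1 / (1 − 0.3676) = 1.581
Loading dose = maintenance dose × R = 35.5 × 1.581 ≈ 56.1 mg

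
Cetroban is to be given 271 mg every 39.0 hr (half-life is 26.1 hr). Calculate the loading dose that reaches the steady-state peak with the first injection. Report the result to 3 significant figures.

k = ln 2 / 26.1 = 0.02656 hr⁻¹
Accumulation ratio R = 1 / (1 − e^(−kτ)) = 1 / (1 − e^(−0.02656×39.0)) = 1 / (1 − 0.3550) = 1.550
Loading dose = maintenance dose × R = 271 × 1.550 ≈ 420 mg

420 mg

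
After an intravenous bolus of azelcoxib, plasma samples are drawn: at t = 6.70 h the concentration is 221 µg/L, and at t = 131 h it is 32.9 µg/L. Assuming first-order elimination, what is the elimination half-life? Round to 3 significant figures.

45.2 hours

k = ln(C₁/C₂) / (t₂ − t₁) = ln(221/32.9) / (131 − 6.70)
  = 1.905 / 124.3 = 0.01532 h⁻¹
t½ = ln 2 / k = ln 2 / 0.01532 ≈ 45.2 hours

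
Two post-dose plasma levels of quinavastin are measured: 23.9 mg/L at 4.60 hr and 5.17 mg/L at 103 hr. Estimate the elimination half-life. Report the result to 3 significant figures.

44.5 hours

k = ln(C₁/C₂) / (t₂ − t₁) = ln(23.9/5.17) / (103 − 4.60)
  = 1.531 / 98.40 = 0.01556 hr⁻¹
t½ = ln 2 / k = ln 2 / 0.01556 ≈ 44.5 hours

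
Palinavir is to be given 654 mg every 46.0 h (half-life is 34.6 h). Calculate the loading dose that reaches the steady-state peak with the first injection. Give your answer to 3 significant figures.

1090 mg

k = ln 2 / 34.6 = 0.02003 h⁻¹
Accumulation ratio R = 1 / (1 − e^(−kτ)) = 1 / (1 − e^(−0.02003×46.0)) = 1 / (1 − 0.3979) = 1.661
Loading dose = maintenance dose × R = 654 × 1.661 ≈ 1090 mg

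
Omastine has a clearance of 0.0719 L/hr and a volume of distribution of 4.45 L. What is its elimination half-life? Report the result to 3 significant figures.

42.9 hours

k = CL / V = 0.0719 / 4.45 = 0.01616 hr⁻¹
t½ = ln 2 / k = ln 2 / 0.01616 ≈ 42.9 hours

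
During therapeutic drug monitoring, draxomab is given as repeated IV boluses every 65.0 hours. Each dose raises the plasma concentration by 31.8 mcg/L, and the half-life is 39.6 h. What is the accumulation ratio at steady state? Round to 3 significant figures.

1.47

k = ln 2 / 39.6 = 0.01750 h⁻¹
Fraction remaining after one interval: e^(−kτ) = e^(−0.01750 × 65.0) = 0.3205
R = 1 / (1 − 0.3205) = 1 / 0.6795 ≈ 1.47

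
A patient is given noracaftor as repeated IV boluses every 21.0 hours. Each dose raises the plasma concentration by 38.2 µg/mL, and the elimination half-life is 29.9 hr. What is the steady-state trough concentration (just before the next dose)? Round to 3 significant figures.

k = ln 2 / 29.9 = 0.02318 hr⁻¹
Fraction remaining after one interval: e^(−kτ) = e^(−0.02318 × 21.0) = 0.6146
R = 1 / (1 − 0.6146) = 2.595
Css,max = 38.2 × 2.595 = 99.11 µg/mL
Css,min = Css,max × e^(−kτ) = 99.11 × 0.6146 ≈ 60.9 µg/mL

60.9 µg/mL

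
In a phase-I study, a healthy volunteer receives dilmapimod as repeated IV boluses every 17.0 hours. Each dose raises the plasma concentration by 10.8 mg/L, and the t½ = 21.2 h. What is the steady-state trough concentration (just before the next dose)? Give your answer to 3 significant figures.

14.5 mg/L

k = ln 2 / 21.2 = 0.03270 h⁻¹
Fraction remaining after one interval: e^(−kτ) = e^(−0.03270 × 17.0) = 0.5736
R = 1 / (1 − 0.5736) = 2.345
Css,max = 10.8 × 2.345 = 25.33 mg/L
Css,min = Css,max × e^(−kτ) = 25.33 × 0.5736 ≈ 14.5 mg/L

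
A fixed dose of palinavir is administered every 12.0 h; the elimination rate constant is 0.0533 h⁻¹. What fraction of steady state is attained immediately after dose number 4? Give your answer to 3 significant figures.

0.923

f_n = 1 − e^(−nkτ) = 1 − e^(−4 × 0.05330 × 12.0) = 1 − e^(−2.558) = 1 − 0.07743 ≈ 0.923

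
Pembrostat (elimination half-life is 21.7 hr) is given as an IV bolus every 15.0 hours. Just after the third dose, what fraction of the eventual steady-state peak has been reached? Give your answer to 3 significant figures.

k = ln 2 / 21.7 = 0.03194 hr⁻¹
f_n = 1 − e^(−nkτ) = 1 − e^(−3 × 0.03194 × 15.0) = 1 − e^(−1.437) = 1 − 0.2375 ≈ 0.762

0.762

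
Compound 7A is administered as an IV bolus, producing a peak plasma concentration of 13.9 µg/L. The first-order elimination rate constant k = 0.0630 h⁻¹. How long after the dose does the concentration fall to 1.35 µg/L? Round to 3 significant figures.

37.0 hours

C(t) = C₀ e^(−kt)  ⇒  t = ln(C₀/C) / k
t = ln(13.9/1.35) / 0.06300 = 2.332 / 0.06300 ≈ 37.0 hours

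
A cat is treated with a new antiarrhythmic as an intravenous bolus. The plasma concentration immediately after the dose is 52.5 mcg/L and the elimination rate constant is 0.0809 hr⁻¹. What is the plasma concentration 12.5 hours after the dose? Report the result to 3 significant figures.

C(t) = C₀ e^(−kt) = 52.5 × e^(−0.08090 × 12.5) = 52.5 × e^(−1.011) = 52.5 × 0.3638 ≈ 19.1 mcg/L

19.1 mcg/L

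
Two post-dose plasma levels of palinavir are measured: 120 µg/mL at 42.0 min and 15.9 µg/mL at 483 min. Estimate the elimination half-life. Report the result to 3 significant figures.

151 minutes

k = ln(C₁/C₂) / (t₂ − t₁) = ln(120/15.9) / (483 − 42.0)
  = 2.021 / 441.0 = 0.004583 min⁻¹
t½ = ln 2 / k = ln 2 / 0.004583 ≈ 151 minutes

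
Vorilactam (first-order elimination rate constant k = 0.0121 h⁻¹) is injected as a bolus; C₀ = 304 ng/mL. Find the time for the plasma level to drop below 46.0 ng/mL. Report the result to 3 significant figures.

156 hours

C(t) = C₀ e^(−kt)  ⇒  t = ln(C₀/C) / k
t = ln(304/46.0) / 0.01210 = 1.888 / 0.01210 ≈ 156 hours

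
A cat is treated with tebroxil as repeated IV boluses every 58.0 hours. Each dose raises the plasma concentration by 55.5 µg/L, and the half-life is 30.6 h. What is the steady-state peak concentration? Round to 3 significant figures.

k = ln 2 / 30.6 = 0.02265 h⁻¹
Fraction remaining after one interval: e^(−kτ) = e^(−0.02265 × 58.0) = 0.2688
R = 1 / (1 − 0.2688) = 1.368
Css,max = 55.5 × 1.368 ≈ 75.9 µg/L

75.9 µg/L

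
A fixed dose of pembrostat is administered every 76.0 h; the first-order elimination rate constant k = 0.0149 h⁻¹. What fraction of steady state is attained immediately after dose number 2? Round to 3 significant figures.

f_n = 1 − e^(−nkτ) = 1 − e^(−2 × 0.01490 × 76.0) = 1 − e^(−2.265) = 1 − 0.1039 ≈ 0.896

0.896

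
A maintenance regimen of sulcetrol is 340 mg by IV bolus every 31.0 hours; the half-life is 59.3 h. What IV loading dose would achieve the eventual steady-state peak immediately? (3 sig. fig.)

1120 mg

k = ln 2 / 59.3 = 0.01169 h⁻¹
Accumulation ratio R = 1 / (1 − e^(−kτ)) = 1 / (1 − e^(−0.01169×31.0)) = 1 / (1 − 0.6960) = 3.290
Loading dose = maintenance dose × R = 340 × 3.290 ≈ 1120 mg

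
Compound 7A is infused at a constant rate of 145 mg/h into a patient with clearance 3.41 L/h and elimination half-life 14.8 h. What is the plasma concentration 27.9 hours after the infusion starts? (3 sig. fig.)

Css = rate / CL = 145 / 3.41 = 42.52 µg/mL
k = ln 2 / 14.8 = 0.04683 h⁻¹
C(t) = Css (1 − e^(−kt)) = 42.52 × (1 − e^(−1.307)) = 42.52 × 0.7293 ≈ 31.0 µg/mL

31.0 µg/mL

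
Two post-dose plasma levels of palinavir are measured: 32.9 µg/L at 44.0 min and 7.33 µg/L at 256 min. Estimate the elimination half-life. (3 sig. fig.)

97.9 minutes

k = ln(C₁/C₂) / (t₂ − t₁) = ln(32.9/7.33) / (256 − 44.0)
  = 1.501 / 212.0 = 0.007083 min⁻¹
t½ = ln 2 / k = ln 2 / 0.007083 ≈ 97.9 minutes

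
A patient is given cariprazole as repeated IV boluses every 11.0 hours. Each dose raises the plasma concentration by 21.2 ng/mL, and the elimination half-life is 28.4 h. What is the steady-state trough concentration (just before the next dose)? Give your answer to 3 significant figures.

k = ln 2 / 28.4 = 0.02441 h⁻¹
Fraction remaining after one interval: e^(−kτ) = e^(−0.02441 × 11.0) = 0.7645
R = 1 / (1 − 0.7645) = 4.247
Css,max = 21.2 × 4.247 = 90.04 ng/mL
Css,min = Css,max × e^(−kτ) = 90.04 × 0.7645 ≈ 68.8 ng/mL

68.8 ng/mL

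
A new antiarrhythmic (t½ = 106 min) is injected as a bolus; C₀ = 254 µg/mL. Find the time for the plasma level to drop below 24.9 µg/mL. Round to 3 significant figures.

k = ln 2 / 106 = 0.006539 min⁻¹
C(t) = C₀ e^(−kt)  ⇒  t = ln(C₀/C) / k
t = ln(254/24.9) / 0.006539 = 2.322 / 0.006539 ≈ 355 minutes

355 minutes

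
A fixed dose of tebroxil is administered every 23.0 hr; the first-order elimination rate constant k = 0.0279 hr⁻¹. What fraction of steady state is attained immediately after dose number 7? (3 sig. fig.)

0.989

f_n = 1 − e^(−nkτ) = 1 − e^(−7 × 0.02790 × 23.0) = 1 − e^(−4.492) = 1 − 0.01120 ≈ 0.989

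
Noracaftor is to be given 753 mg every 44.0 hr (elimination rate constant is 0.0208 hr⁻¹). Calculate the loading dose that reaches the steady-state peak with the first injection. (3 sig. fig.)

Accumulation ratio R = 1 / (1 − e^(−kτ)) = 1 / (1 − e^(−0.02080×44.0)) = 1 / (1 − 0.4004) = 1.668
Loading dose = maintenance dose × R = 753 × 1.668 ≈ 1260 mg

1260 mg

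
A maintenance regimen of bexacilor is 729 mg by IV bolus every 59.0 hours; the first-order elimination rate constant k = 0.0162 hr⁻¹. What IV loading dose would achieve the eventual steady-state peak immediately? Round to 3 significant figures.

1180 mg

Accumulation ratio R = 1 / (1 − e^(−kτ)) = 1 / (1 − e^(−0.01620×59.0)) = 1 / (1 − 0.3845) = 1.625
Loading dose = maintenance dose × R = 729 × 1.625 ≈ 1180 mg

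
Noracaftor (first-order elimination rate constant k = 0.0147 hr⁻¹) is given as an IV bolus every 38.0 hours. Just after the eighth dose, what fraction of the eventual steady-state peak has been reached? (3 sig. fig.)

0.989

f_n = 1 − e^(−nkτ) = 1 − e^(−8 × 0.01470 × 38.0) = 1 − e^(−4.469) = 1 − 0.01146 ≈ 0.989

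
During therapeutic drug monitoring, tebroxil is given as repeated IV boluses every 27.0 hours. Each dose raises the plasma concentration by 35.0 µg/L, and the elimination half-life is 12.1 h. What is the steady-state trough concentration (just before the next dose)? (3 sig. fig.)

k = ln 2 / 12.1 = 0.05728 h⁻¹
Fraction remaining after one interval: e^(−kτ) = e^(−0.05728 × 27.0) = 0.2130
R = 1 / (1 − 0.2130) = 1.271
Css,max = 35.0 × 1.271 = 44.47 µg/L
Css,min = Css,max × e^(−kτ) = 44.47 × 0.2130 ≈ 9.47 µg/L

9.47 µg/L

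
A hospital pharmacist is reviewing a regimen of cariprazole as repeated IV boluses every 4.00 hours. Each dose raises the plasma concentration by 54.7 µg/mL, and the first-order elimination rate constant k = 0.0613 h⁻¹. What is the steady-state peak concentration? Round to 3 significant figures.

252 µg/mL

Fraction remaining after one interval: e^(−kτ) = e^(−0.06130 × 4.00) = 0.7825
R = 1 / (1 − 0.7825) = 4.599
Css,max = 54.7 × 4.599 ≈ 252 µg/mL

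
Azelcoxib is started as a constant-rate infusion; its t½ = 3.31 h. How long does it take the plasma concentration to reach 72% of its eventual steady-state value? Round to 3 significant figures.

6.08 hours

k = ln 2 / 3.31 = 0.2094 h⁻¹
f = 1 − e^(−kt)  ⇒  t = −ln(1 − f) / k
t = −ln(1 − 0.72) / 0.2094 = 1.273 / 0.2094 ≈ 6.08 hours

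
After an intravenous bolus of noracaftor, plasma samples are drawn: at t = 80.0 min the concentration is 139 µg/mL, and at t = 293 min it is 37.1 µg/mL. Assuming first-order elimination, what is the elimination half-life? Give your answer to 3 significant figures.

112 minutes

k = ln(C₁/C₂) / (t₂ − t₁) = ln(139/37.1) / (293 − 80.0)
  = 1.321 / 213.0 = 0.006201 min⁻¹
t½ = ln 2 / k = ln 2 / 0.006201 ≈ 112 minutes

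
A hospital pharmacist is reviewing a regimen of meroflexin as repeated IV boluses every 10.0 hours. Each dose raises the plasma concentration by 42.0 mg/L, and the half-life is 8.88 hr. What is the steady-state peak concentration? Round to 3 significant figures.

k = ln 2 / 8.88 = 0.07806 hr⁻¹
Fraction remaining after one interval: e^(−kτ) = e^(−0.07806 × 10.0) = 0.4581
R = 1 / (1 − 0.4581) = 1.846
Css,max = 42.0 × 1.846 ≈ 77.5 mg/L

77.5 mg/L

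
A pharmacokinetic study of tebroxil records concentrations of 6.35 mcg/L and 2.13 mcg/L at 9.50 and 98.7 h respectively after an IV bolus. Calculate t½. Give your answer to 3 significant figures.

k = ln(C₁/C₂) / (t₂ − t₁) = ln(6.35/2.13) / (98.7 − 9.50)
  = 1.092 / 89.20 = 0.01225 h⁻¹
t½ = ln 2 / k = ln 2 / 0.01225 ≈ 56.6 hours

56.6 hours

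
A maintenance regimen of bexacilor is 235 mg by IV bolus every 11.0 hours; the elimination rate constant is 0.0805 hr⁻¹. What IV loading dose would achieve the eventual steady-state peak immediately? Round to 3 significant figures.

400 mg

Accumulation ratio R = 1 / (1 − e^(−kτ)) = 1 / (1 − e^(−0.08050×11.0)) = 1 / (1 − 0.4125) = 1.702
Loading dose = maintenance dose × R = 235 × 1.702 ≈ 400 mg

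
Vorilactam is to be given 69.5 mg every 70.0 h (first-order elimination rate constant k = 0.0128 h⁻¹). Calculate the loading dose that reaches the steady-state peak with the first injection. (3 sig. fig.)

Accumulation ratio R = 1 / (1 − e^(−kτ)) = 1 / (1 − e^(−0.01280×70.0)) = 1 / (1 − 0.4082) = 1.690
Loading dose = maintenance dose × R = 69.5 × 1.690 ≈ 117 mg

117 mg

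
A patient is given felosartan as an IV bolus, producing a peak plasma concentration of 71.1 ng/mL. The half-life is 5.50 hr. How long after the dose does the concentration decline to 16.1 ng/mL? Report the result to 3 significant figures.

11.8 hours

k = ln 2 / 5.50 = 0.1260 hr⁻¹
C(t) = C₀ e^(−kt)  ⇒  t = ln(C₀/C) / k
t = ln(71.1/16.1) / 0.1260 = 1.485 / 0.1260 ≈ 11.8 hours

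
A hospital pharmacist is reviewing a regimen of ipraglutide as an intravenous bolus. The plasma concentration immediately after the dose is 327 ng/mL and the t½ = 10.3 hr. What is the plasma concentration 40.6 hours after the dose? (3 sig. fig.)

k = ln 2 / 10.3 = 0.06730 hr⁻¹
C(t) = C₀ e^(−kt) = 327 × e^(−0.06730 × 40.6) = 327 × e^(−2.732) = 327 × 0.06508 ≈ 21.3 ng/mL

21.3 ng/mL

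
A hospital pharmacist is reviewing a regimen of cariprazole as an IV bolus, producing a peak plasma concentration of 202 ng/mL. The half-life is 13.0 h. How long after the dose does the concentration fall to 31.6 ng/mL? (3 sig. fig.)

k = ln 2 / 13.0 = 0.05332 h⁻¹
C(t) = C₀ e^(−kt)  ⇒  t = ln(C₀/C) / k
t = ln(202/31.6) / 0.05332 = 1.855 / 0.05332 ≈ 34.8 hours

34.8 hours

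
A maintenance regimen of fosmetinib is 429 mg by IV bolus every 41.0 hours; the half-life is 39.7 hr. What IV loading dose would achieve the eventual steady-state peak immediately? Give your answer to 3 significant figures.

k = ln 2 / 39.7 = 0.01746 hr⁻¹
Accumulation ratio R = 1 / (1 − e^(−kτ)) = 1 / (1 − e^(−0.01746×41.0)) = 1 / (1 − 0.4888) = 1.956
Loading dose = maintenance dose × R = 429 × 1.956 ≈ 839 mg

839 mg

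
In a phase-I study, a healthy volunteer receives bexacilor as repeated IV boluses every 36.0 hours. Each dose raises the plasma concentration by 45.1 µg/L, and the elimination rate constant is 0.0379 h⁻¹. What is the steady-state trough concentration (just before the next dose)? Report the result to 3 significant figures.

15.5 µg/L

Fraction remaining after one interval: e^(−kτ) = e^(−0.03790 × 36.0) = 0.2555
R = 1 / (1 − 0.2555) = 1.343
Css,max = 45.1 × 1.343 = 60.58 µg/L
Css,min = Css,max × e^(−kτ) = 60.58 × 0.2555 ≈ 15.5 µg/L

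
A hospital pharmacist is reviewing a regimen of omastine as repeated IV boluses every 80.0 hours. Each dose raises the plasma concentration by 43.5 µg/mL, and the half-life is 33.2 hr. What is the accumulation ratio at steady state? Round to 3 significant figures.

k = ln 2 / 33.2 = 0.02088 hr⁻¹
Fraction remaining after one interval: e^(−kτ) = e^(−0.02088 × 80.0) = 0.1882
R = 1 / (1 − 0.1882) = 1 / 0.8118 ≈ 1.23

1.23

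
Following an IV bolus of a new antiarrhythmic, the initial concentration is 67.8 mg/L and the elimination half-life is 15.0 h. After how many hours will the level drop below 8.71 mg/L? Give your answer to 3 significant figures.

k = ln 2 / 15.0 = 0.04621 h⁻¹
C(t) = C₀ e^(−kt)  ⇒  t = ln(C₀/C) / k
t = ln(67.8/8.71) / 0.04621 = 2.052 / 0.04621 ≈ 44.4 hours

44.4 hours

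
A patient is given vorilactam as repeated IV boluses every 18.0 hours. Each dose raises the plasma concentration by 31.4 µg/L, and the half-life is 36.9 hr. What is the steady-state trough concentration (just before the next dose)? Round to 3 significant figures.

k = ln 2 / 36.9 = 0.01878 hr⁻¹
Fraction remaining after one interval: e^(−kτ) = e^(−0.01878 × 18.0) = 0.7131
R = 1 / (1 − 0.7131) = 3.486
Css,max = 31.4 × 3.486 = 109.4 µg/L
Css,min = Css,max × e^(−kτ) = 109.4 × 0.7131 ≈ 78.0 µg/L

78.0 µg/L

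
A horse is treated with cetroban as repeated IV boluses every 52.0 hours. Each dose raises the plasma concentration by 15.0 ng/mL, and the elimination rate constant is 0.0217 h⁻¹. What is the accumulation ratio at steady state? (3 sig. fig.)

1.48

Fraction remaining after one interval: e^(−kτ) = e^(−0.02170 × 52.0) = 0.3236
R = 1 / (1 − 0.3236) = 1 / 0.6764 ≈ 1.48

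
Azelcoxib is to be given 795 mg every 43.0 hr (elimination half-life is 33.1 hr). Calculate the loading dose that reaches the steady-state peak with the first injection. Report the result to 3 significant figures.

1340 mg

k = ln 2 / 33.1 = 0.02094 hr⁻¹
Accumulation ratio R = 1 / (1 − e^(−kτ)) = 1 / (1 − e^(−0.02094×43.0)) = 1 / (1 − 0.4064) = 1.685
Loading dose = maintenance dose × R = 795 × 1.685 ≈ 1340 mg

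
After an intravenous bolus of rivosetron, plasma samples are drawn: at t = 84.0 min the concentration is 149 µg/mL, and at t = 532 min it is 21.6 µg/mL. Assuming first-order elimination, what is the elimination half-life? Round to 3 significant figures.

161 minutes

k = ln(C₁/C₂) / (t₂ − t₁) = ln(149/21.6) / (532 − 84.0)
  = 1.931 / 448.0 = 0.004311 min⁻¹
t½ = ln 2 / k = ln 2 / 0.004311 ≈ 161 minutes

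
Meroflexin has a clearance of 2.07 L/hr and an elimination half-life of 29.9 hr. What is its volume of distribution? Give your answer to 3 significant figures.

k = ln 2 / t½ = ln 2 / 29.9 = 0.02318 hr⁻¹
V = CL / k = 2.07 / 0.02318 ≈ 89.3 L

89.3 L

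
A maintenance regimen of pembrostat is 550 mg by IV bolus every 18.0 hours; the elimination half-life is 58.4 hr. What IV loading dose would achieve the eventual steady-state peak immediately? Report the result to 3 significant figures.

k = ln 2 / 58.4 = 0.01187 hr⁻¹
Accumulation ratio R = 1 / (1 − e^(−kτ)) = 1 / (1 − e^(−0.01187×18.0)) = 1 / (1 − 0.8076) = 5.199
Loading dose = maintenance dose × R = 550 × 5.199 ≈ 2860 mg

2860 mg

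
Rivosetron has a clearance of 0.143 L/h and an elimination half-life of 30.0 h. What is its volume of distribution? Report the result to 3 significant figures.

6.19 L

k = ln 2 / t½ = ln 2 / 30.0 = 0.02310 h⁻¹
V = CL / k = 0.143 / 0.02310 ≈ 6.19 L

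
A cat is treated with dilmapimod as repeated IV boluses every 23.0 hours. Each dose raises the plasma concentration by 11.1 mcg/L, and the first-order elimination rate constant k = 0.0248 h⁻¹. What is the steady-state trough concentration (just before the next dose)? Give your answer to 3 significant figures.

14.4 mcg/L

Fraction remaining after one interval: e^(−kτ) = e^(−0.02480 × 23.0) = 0.5653
R = 1 / (1 − 0.5653) = 2.300
Css,max = 11.1 × 2.300 = 25.53 mcg/L
Css,min = Css,max × e^(−kτ) = 25.53 × 0.5653 ≈ 14.4 mcg/L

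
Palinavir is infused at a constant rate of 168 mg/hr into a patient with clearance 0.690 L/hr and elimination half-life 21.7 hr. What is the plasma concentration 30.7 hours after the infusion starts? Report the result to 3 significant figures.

152 µg/mL

Css = rate / CL = 168 / 0.690 = 243.5 µg/mL
k = ln 2 / 21.7 = 0.03194 hr⁻¹
C(t) = Css (1 − e^(−kt)) = 243.5 × (1 − e^(−0.9806)) = 243.5 × 0.6249 ≈ 152 µg/mL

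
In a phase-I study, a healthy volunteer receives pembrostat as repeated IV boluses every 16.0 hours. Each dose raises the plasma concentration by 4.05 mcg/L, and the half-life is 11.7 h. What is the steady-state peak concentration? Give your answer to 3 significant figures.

k = ln 2 / 11.7 = 0.05924 h⁻¹
Fraction remaining after one interval: e^(−kτ) = e^(−0.05924 × 16.0) = 0.3876
R = 1 / (1 − 0.3876) = 1.633
Css,max = 4.05 × 1.633 ≈ 6.61 mcg/L

6.61 mcg/L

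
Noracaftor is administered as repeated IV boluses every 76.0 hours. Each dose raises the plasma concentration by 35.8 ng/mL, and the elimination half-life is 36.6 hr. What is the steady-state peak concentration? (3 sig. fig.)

46.9 ng/mL

k = ln 2 / 36.6 = 0.01894 hr⁻¹
Fraction remaining after one interval: e^(−kτ) = e^(−0.01894 × 76.0) = 0.2371
R = 1 / (1 − 0.2371) = 1.311
Css,max = 35.8 × 1.311 ≈ 46.9 ng/mL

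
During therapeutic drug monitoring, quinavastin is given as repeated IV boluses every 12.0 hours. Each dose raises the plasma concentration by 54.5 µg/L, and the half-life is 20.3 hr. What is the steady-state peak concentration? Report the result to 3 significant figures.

162 µg/L

k = ln 2 / 20.3 = 0.03415 hr⁻¹
Fraction remaining after one interval: e^(−kτ) = e^(−0.03415 × 12.0) = 0.6638
R = 1 / (1 − 0.6638) = 2.975
Css,max = 54.5 × 2.975 ≈ 162 µg/L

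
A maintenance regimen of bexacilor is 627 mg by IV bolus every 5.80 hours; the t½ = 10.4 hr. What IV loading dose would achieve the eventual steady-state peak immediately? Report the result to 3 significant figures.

1960 mg

k = ln 2 / 10.4 = 0.06665 hr⁻¹
Accumulation ratio R = 1 / (1 − e^(−kτ)) = 1 / (1 − e^(−0.06665×5.80)) = 1 / (1 − 0.6794) = 3.119
Loading dose = maintenance dose × R = 627 × 3.119 ≈ 1960 mg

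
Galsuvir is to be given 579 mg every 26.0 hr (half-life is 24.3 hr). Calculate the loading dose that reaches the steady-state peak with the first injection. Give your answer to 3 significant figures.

k = ln 2 / 24.3 = 0.02852 hr⁻¹
Accumulation ratio R = 1 / (1 − e^(−kτ)) = 1 / (1 − e^(−0.02852×26.0)) = 1 / (1 − 0.4763) = 1.910
Loading dose = maintenance dose × R = 579 × 1.910 ≈ 1110 mg

1110 mg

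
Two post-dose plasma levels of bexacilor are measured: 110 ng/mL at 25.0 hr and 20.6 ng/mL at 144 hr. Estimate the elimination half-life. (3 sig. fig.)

k = ln(C₁/C₂) / (t₂ − t₁) = ln(110/20.6) / (144 − 25.0)
  = 1.675 / 119.0 = 0.01408 hr⁻¹
t½ = ln 2 / k = ln 2 / 0.01408 ≈ 49.2 hours

49.2 hours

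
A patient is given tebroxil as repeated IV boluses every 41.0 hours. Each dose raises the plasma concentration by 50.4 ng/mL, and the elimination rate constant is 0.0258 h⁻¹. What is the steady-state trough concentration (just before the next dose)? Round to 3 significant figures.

26.8 ng/mL

Fraction remaining after one interval: e^(−kτ) = e^(−0.02580 × 41.0) = 0.3472
R = 1 / (1 − 0.3472) = 1.532
Css,max = 50.4 × 1.532 = 77.21 ng/mL
Css,min = Css,max × e^(−kτ) = 77.21 × 0.3472 ≈ 26.8 ng/mL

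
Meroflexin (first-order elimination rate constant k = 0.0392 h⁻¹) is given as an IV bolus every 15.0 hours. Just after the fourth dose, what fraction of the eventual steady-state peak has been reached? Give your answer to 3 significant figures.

0.905

f_n = 1 − e^(−nkτ) = 1 − e^(−4 × 0.03920 × 15.0) = 1 − e^(−2.352) = 1 − 0.09518 ≈ 0.905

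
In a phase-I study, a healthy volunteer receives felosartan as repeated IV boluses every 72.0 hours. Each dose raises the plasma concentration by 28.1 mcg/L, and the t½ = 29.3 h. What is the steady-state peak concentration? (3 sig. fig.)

k = ln 2 / 29.3 = 0.02366 h⁻¹
Fraction remaining after one interval: e^(−kτ) = e^(−0.02366 × 72.0) = 0.1821
R = 1 / (1 − 0.1821) = 1.223
Css,max = 28.1 × 1.223 ≈ 34.4 mcg/L

34.4 mcg/L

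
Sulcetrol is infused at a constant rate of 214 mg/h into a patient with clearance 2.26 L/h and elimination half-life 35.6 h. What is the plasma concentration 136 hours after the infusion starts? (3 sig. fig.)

88.0 µg/mL

Css = rate / CL = 214 / 2.26 = 94.69 µg/mL
k = ln 2 / 35.6 = 0.01947 h⁻¹
C(t) = Css (1 − e^(−kt)) = 94.69 × (1 − e^(−2.648)) = 94.69 × 0.9292 ≈ 88.0 µg/mL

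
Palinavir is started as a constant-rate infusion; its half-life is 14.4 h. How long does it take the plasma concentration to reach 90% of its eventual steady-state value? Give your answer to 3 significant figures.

47.8 hours

k = ln 2 / 14.4 = 0.04814 h⁻¹
f = 1 − e^(−kt)  ⇒  t = −ln(1 − f) / k
t = −ln(1 − 0.9) / 0.04814 = 2.303 / 0.04814 ≈ 47.8 hours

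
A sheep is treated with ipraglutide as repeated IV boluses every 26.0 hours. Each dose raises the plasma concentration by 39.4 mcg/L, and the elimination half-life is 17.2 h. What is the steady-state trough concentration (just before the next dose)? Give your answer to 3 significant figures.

21.3 mcg/L

k = ln 2 / 17.2 = 0.04030 h⁻¹
Fraction remaining after one interval: e^(−kτ) = e^(−0.04030 × 26.0) = 0.3507
R = 1 / (1 − 0.3507) = 1.540
Css,max = 39.4 × 1.540 = 60.68 mcg/L
Css,min = Css,max × e^(−kτ) = 60.68 × 0.3507 ≈ 21.3 mcg/L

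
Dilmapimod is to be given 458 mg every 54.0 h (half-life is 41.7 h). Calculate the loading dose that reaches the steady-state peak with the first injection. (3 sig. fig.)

773 mg

k = ln 2 / 41.7 = 0.01662 h⁻¹
Accumulation ratio R = 1 / (1 − e^(−kτ)) = 1 / (1 − e^(−0.01662×54.0)) = 1 / (1 − 0.4075) = 1.688
Loading dose = maintenance dose × R = 458 × 1.688 ≈ 773 mg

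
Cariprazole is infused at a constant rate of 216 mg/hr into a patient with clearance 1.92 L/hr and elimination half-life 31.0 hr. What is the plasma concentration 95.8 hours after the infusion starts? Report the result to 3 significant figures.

Css = rate / CL = 216 / 1.92 = 112.5 mg/L
k = ln 2 / 31.0 = 0.02236 hr⁻¹
C(t) = Css (1 − e^(−kt)) = 112.5 × (1 − e^(−2.142)) = 112.5 × 0.8826 ≈ 99.3 mg/L

99.3 mg/L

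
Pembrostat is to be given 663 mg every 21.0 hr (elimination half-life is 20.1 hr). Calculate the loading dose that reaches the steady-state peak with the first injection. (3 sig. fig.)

1290 mg

k = ln 2 / 20.1 = 0.03448 hr⁻¹
Accumulation ratio R = 1 / (1 − e^(−kτ)) = 1 / (1 − e^(−0.03448×21.0)) = 1 / (1 − 0.4847) = 1.941
Loading dose = maintenance dose × R = 663 × 1.941 ≈ 1290 mg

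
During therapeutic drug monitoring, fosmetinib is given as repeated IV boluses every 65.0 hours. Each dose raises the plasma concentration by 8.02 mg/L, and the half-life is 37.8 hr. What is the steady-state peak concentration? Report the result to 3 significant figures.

k = ln 2 / 37.8 = 0.01834 hr⁻¹
Fraction remaining after one interval: e^(−kτ) = e^(−0.01834 × 65.0) = 0.3036
R = 1 / (1 − 0.3036) = 1.436
Css,max = 8.02 × 1.436 ≈ 11.5 mg/L

11.5 mg/L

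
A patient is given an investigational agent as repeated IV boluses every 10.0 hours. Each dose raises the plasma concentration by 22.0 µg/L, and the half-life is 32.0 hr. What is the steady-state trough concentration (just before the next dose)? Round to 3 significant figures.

91.0 µg/L

k = ln 2 / 32.0 = 0.02166 hr⁻¹
Fraction remaining after one interval: e^(−kτ) = e^(−0.02166 × 10.0) = 0.8052
R = 1 / (1 − 0.8052) = 5.135
Css,max = 22.0 × 5.135 = 113.0 µg/L
Css,min = Css,max × e^(−kτ) = 113.0 × 0.8052 ≈ 91.0 µg/L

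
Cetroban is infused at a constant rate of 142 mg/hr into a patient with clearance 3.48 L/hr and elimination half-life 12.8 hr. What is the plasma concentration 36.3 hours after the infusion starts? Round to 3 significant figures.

Css = rate / CL = 142 / 3.48 = 40.80 mg/L
k = ln 2 / 12.8 = 0.05415 hr⁻¹
C(t) = Css (1 − e^(−kt)) = 40.80 × (1 − e^(−1.966)) = 40.80 × 0.8599 ≈ 35.1 mg/L

35.1 mg/L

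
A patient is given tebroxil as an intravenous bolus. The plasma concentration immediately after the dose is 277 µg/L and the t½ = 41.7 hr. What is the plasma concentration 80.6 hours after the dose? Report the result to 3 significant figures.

k = ln 2 / 41.7 = 0.01662 hr⁻¹
80.6 hr is 1.933 half-lives, so C = 277 × (1/2)^1.933 = 277 × 0.2619 ≈ 72.5 µg/L

72.5 µg/L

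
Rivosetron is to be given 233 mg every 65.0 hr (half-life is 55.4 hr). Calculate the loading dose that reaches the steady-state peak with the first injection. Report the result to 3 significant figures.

419 mg

k = ln 2 / 55.4 = 0.01251 hr⁻¹
Accumulation ratio R = 1 / (1 − e^(−kτ)) = 1 / (1 − e^(−0.01251×65.0)) = 1 / (1 − 0.4434) = 1.797
Loading dose = maintenance dose × R = 233 × 1.797 ≈ 419 mg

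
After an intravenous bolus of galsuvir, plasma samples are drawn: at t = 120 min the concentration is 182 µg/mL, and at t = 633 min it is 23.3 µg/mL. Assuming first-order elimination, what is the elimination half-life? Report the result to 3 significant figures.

173 minutes

k = ln(C₁/C₂) / (t₂ − t₁) = ln(182/23.3) / (633 − 120)
  = 2.056 / 513.0 = 0.004007 min⁻¹
t½ = ln 2 / k = ln 2 / 0.004007 ≈ 173 minutes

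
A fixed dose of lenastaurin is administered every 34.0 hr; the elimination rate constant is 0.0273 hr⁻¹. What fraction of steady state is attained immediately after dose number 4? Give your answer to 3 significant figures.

f_n = 1 − e^(−nkτ) = 1 − e^(−4 × 0.02730 × 34.0) = 1 − e^(−3.713) = 1 − 0.02441 ≈ 0.976

0.976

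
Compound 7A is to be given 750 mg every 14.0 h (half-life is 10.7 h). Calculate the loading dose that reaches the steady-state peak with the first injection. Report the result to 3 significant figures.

1260 mg

k = ln 2 / 10.7 = 0.06478 h⁻¹
Accumulation ratio R = 1 / (1 − e^(−kτ)) = 1 / (1 − e^(−0.06478×14.0)) = 1 / (1 − 0.4038) = 1.677
Loading dose = maintenance dose × R = 750 × 1.677 ≈ 1260 mg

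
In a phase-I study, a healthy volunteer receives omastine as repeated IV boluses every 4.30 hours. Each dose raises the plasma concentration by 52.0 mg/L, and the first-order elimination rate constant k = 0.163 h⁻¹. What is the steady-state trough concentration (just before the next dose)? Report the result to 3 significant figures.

Fraction remaining after one interval: e^(−kτ) = e^(−0.1630 × 4.30) = 0.4961
R = 1 / (1 − 0.4961) = 1.985
Css,max = 52.0 × 1.985 = 103.2 mg/L
Css,min = Css,max × e^(−kτ) = 103.2 × 0.4961 ≈ 51.2 mg/L

51.2 mg/L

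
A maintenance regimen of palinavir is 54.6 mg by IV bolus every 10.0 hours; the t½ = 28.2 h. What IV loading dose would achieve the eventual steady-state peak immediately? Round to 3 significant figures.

251 mg

k = ln 2 / 28.2 = 0.02458 h⁻¹
Accumulation ratio R = 1 / (1 − e^(−kτ)) = 1 / (1 − e^(−0.02458×10.0)) = 1 / (1 − 0.7821) = 4.589
Loading dose = maintenance dose × R = 54.6 × 4.589 ≈ 251 mg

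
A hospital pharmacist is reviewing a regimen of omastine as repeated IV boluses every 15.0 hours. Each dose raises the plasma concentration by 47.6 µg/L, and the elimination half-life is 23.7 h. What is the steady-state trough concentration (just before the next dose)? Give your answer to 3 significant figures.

k = ln 2 / 23.7 = 0.02925 h⁻¹
Fraction remaining after one interval: e^(−kτ) = e^(−0.02925 × 15.0) = 0.6449
R = 1 / (1 − 0.6449) = 2.816
Css,max = 47.6 × 2.816 = 134.0 µg/L
Css,min = Css,max × e^(−kτ) = 134.0 × 0.6449 ≈ 86.4 µg/L

86.4 µg/L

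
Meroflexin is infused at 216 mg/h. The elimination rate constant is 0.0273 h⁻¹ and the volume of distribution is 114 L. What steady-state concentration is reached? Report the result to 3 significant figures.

CL = k · V = 0.0273 × 114 = 3.112 L/h
Css = rate / CL = 216 / 3.112 ≈ 69.4 µg/mL

69.4 µg/mL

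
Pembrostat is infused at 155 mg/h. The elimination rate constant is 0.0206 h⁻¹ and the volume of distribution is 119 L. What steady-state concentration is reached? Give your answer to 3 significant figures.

CL = k · V = 0.0206 × 119 = 2.451 L/h
Css = rate / CL = 155 / 2.451 ≈ 63.2 µg/mL

63.2 µg/mL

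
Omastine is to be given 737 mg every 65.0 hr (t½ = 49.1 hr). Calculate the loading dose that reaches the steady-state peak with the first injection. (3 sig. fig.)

1230 mg

k = ln 2 / 49.1 = 0.01412 hr⁻¹
Accumulation ratio R = 1 / (1 − e^(−kτ)) = 1 / (1 − e^(−0.01412×65.0)) = 1 / (1 − 0.3995) = 1.665
Loading dose = maintenance dose × R = 737 × 1.665 ≈ 1230 mg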